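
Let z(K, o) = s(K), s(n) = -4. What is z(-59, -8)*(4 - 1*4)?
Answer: 0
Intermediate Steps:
z(K, o) = -4
z(-59, -8)*(4 - 1*4) = -4*(4 - 1*4) = -4*(4 - 4) = -4*0 = 0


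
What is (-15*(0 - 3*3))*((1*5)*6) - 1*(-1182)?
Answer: 5232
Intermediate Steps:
(-15*(0 - 3*3))*((1*5)*6) - 1*(-1182) = (-15*(0 - 9))*(5*6) + 1182 = -15*(-9)*30 + 1182 = 135*30 + 1182 = 4050 + 1182 = 5232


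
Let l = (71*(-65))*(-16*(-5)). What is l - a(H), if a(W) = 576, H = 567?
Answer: -369776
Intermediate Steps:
l = -369200 (l = -4615*80 = -369200)
l - a(H) = -369200 - 1*576 = -369200 - 576 = -369776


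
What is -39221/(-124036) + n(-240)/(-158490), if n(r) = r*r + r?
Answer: -29952289/655282188 ≈ -0.045709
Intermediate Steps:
n(r) = r + r**2 (n(r) = r**2 + r = r + r**2)
-39221/(-124036) + n(-240)/(-158490) = -39221/(-124036) - 240*(1 - 240)/(-158490) = -39221*(-1/124036) - 240*(-239)*(-1/158490) = 39221/124036 + 57360*(-1/158490) = 39221/124036 - 1912/5283 = -29952289/655282188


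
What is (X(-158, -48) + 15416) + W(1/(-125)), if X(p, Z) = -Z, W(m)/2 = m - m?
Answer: 15464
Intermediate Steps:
W(m) = 0 (W(m) = 2*(m - m) = 2*0 = 0)
(X(-158, -48) + 15416) + W(1/(-125)) = (-1*(-48) + 15416) + 0 = (48 + 15416) + 0 = 15464 + 0 = 15464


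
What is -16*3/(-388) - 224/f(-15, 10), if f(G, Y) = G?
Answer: 21908/1455 ≈ 15.057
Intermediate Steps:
-16*3/(-388) - 224/f(-15, 10) = -16*3/(-388) - 224/(-15) = -48*(-1/388) - 224*(-1/15) = 12/97 + 224/15 = 21908/1455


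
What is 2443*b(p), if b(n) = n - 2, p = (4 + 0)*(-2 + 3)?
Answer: 4886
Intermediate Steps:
p = 4 (p = 4*1 = 4)
b(n) = -2 + n
2443*b(p) = 2443*(-2 + 4) = 2443*2 = 4886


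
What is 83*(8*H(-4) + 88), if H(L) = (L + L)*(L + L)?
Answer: 49800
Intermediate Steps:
H(L) = 4*L**2 (H(L) = (2*L)*(2*L) = 4*L**2)
83*(8*H(-4) + 88) = 83*(8*(4*(-4)**2) + 88) = 83*(8*(4*16) + 88) = 83*(8*64 + 88) = 83*(512 + 88) = 83*600 = 49800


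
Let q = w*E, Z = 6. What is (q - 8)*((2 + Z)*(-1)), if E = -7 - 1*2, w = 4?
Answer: 352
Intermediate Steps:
E = -9 (E = -7 - 2 = -9)
q = -36 (q = 4*(-9) = -36)
(q - 8)*((2 + Z)*(-1)) = (-36 - 8)*((2 + 6)*(-1)) = -352*(-1) = -44*(-8) = 352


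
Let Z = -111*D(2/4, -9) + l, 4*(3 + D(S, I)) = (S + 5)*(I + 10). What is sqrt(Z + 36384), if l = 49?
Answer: sqrt(585814)/4 ≈ 191.35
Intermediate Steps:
D(S, I) = -3 + (5 + S)*(10 + I)/4 (D(S, I) = -3 + ((S + 5)*(I + 10))/4 = -3 + ((5 + S)*(10 + I))/4 = -3 + (5 + S)*(10 + I)/4)
Z = 1835/8 (Z = -111*(19/2 + 5*(2/4)/2 + (5/4)*(-9) + (1/4)*(-9)*(2/4)) + 49 = -111*(19/2 + 5*(2*(1/4))/2 - 45/4 + (1/4)*(-9)*(2*(1/4))) + 49 = -111*(19/2 + (5/2)*(1/2) - 45/4 + (1/4)*(-9)*(1/2)) + 49 = -111*(19/2 + 5/4 - 45/4 - 9/8) + 49 = -111*(-13/8) + 49 = 1443/8 + 49 = 1835/8 ≈ 229.38)
sqrt(Z + 36384) = sqrt(1835/8 + 36384) = sqrt(292907/8) = sqrt(585814)/4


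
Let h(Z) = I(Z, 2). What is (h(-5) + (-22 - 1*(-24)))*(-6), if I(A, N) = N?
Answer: -24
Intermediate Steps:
h(Z) = 2
(h(-5) + (-22 - 1*(-24)))*(-6) = (2 + (-22 - 1*(-24)))*(-6) = (2 + (-22 + 24))*(-6) = (2 + 2)*(-6) = 4*(-6) = -24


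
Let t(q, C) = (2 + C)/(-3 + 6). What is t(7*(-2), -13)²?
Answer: 121/9 ≈ 13.444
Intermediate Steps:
t(q, C) = ⅔ + C/3 (t(q, C) = (2 + C)/3 = (2 + C)*(⅓) = ⅔ + C/3)
t(7*(-2), -13)² = (⅔ + (⅓)*(-13))² = (⅔ - 13/3)² = (-11/3)² = 121/9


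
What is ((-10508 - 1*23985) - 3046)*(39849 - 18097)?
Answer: -816548328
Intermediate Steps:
((-10508 - 1*23985) - 3046)*(39849 - 18097) = ((-10508 - 23985) - 3046)*21752 = (-34493 - 3046)*21752 = -37539*21752 = -816548328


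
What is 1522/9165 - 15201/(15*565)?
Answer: -8427881/5178225 ≈ -1.6276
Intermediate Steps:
1522/9165 - 15201/(15*565) = 1522*(1/9165) - 15201/8475 = 1522/9165 - 15201*1/8475 = 1522/9165 - 5067/2825 = -8427881/5178225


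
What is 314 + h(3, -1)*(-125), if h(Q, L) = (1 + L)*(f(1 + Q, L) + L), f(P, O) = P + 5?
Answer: 314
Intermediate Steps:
f(P, O) = 5 + P
h(Q, L) = (1 + L)*(6 + L + Q) (h(Q, L) = (1 + L)*((5 + (1 + Q)) + L) = (1 + L)*((6 + Q) + L) = (1 + L)*(6 + L + Q))
314 + h(3, -1)*(-125) = 314 + (6 - 1 + 3 + (-1)² - (6 + 3))*(-125) = 314 + (6 - 1 + 3 + 1 - 1*9)*(-125) = 314 + (6 - 1 + 3 + 1 - 9)*(-125) = 314 + 0*(-125) = 314 + 0 = 314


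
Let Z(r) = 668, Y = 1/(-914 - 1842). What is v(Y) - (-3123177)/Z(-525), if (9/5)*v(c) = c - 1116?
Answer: 8399306791/2071134 ≈ 4055.4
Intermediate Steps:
Y = -1/2756 (Y = 1/(-2756) = -1/2756 ≈ -0.00036284)
v(c) = -620 + 5*c/9 (v(c) = 5*(c - 1116)/9 = 5*(-1116 + c)/9 = -620 + 5*c/9)
v(Y) - (-3123177)/Z(-525) = (-620 + (5/9)*(-1/2756)) - (-3123177)/668 = (-620 - 5/24804) - (-3123177)/668 = -15378485/24804 - 1*(-3123177/668) = -15378485/24804 + 3123177/668 = 8399306791/2071134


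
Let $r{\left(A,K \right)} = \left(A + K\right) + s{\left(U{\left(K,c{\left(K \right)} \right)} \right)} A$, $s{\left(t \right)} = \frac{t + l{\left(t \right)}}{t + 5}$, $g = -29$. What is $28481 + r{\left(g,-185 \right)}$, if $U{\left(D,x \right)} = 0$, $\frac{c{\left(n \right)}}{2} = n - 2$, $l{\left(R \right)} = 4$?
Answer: $\frac{141219}{5} \approx 28244.0$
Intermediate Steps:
$c{\left(n \right)} = -4 + 2 n$ ($c{\left(n \right)} = 2 \left(n - 2\right) = 2 \left(-2 + n\right) = -4 + 2 n$)
$s{\left(t \right)} = \frac{4 + t}{5 + t}$ ($s{\left(t \right)} = \frac{t + 4}{t + 5} = \frac{4 + t}{5 + t}$)
$r{\left(A,K \right)} = K + \frac{9 A}{5}$ ($r{\left(A,K \right)} = \left(A + K\right) + \frac{4 + 0}{5 + 0} A = \left(A + K\right) + \frac{1}{5} \cdot 4 A = \left(A + K\right) + \frac{4 A}{5} = K + \frac{9 A}{5}$)
$28481 + r{\left(g,-185 \right)} = 28481 + \left(-185 + \frac{9}{5} \left(-29\right)\right) = 28481 - \frac{1186}{5} = \frac{141219}{5}$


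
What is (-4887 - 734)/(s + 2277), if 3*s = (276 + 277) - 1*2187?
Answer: -16863/5197 ≈ -3.2448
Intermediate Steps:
s = -1634/3 (s = ((276 + 277) - 1*2187)/3 = (553 - 2187)/3 = (1/3)*(-1634) = -1634/3 ≈ -544.67)
(-4887 - 734)/(s + 2277) = (-4887 - 734)/(-1634/3 + 2277) = -5621/5197/3 = -5621*3/5197 = -16863/5197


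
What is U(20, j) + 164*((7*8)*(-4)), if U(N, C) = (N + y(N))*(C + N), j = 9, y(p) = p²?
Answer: -24556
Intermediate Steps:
U(N, C) = (C + N)*(N + N²) (U(N, C) = (N + N²)*(C + N) = (C + N)*(N + N²))
U(20, j) + 164*((7*8)*(-4)) = 20*(9 + 20 + 20² + 9*20) + 164*((7*8)*(-4)) = 20*(9 + 20 + 400 + 180) + 164*(56*(-4)) = 20*609 + 164*(-224) = 12180 - 36736 = -24556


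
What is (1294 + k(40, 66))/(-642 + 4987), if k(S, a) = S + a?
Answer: 280/869 ≈ 0.32221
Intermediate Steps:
(1294 + k(40, 66))/(-642 + 4987) = (1294 + (40 + 66))/(-642 + 4987) = (1294 + 106)/4345 = 1400*(1/4345) = 280/869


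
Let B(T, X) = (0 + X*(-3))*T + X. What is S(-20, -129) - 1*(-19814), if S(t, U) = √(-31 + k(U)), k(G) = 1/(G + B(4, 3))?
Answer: 19814 + I*√10046/18 ≈ 19814.0 + 5.5683*I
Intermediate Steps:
B(T, X) = X - 3*T*X (B(T, X) = (0 - 3*X)*T + X = (-3*X)*T + X = -3*T*X + X = X - 3*T*X)
k(G) = 1/(-33 + G) (k(G) = 1/(G + 3*(1 - 3*4)) = 1/(G + 3*(1 - 12)) = 1/(G + 3*(-11)) = 1/(G - 33) = 1/(-33 + G))
S(t, U) = √(-31 + 1/(-33 + U))
S(-20, -129) - 1*(-19814) = √((1024 - 31*(-129))/(-33 - 129)) - 1*(-19814) = √((1024 + 3999)/(-162)) + 19814 = √(-1/162*5023) + 19814 = √(-5023/162) + 19814 = I*√10046/18 + 19814 = 19814 + I*√10046/18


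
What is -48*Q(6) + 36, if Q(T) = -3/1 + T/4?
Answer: 108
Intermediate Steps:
Q(T) = -3 + T/4 (Q(T) = -3*1 + T*(¼) = -3 + T/4)
-48*Q(6) + 36 = -48*(-3 + (¼)*6) + 36 = -48*(-3 + 3/2) + 36 = -48*(-3/2) + 36 = 72 + 36 = 108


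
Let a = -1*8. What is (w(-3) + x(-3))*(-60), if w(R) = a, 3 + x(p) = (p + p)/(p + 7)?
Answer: 750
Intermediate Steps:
a = -8
x(p) = -3 + 2*p/(7 + p) (x(p) = -3 + (p + p)/(p + 7) = -3 + (2*p)/(7 + p) = -3 + 2*p/(7 + p))
w(R) = -8
(w(-3) + x(-3))*(-60) = (-8 + (-21 - 1*(-3))/(7 - 3))*(-60) = (-8 + (-21 + 3)/4)*(-60) = (-8 + (¼)*(-18))*(-60) = (-8 - 9/2)*(-60) = -25/2*(-60) = 750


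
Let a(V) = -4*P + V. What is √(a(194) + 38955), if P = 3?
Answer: √39137 ≈ 197.83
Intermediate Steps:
a(V) = -12 + V (a(V) = -4*3 + V = -12 + V)
√(a(194) + 38955) = √((-12 + 194) + 38955) = √(182 + 38955) = √39137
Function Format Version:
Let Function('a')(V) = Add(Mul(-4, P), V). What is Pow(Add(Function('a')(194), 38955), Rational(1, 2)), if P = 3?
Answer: Pow(39137, Rational(1, 2)) ≈ 197.83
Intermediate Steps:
Function('a')(V) = Add(-12, V) (Function('a')(V) = Add(Mul(-4, 3), V) = Add(-12, V))
Pow(Add(Function('a')(194), 38955), Rational(1, 2)) = Pow(Add(Add(-12, 194), 38955), Rational(1, 2)) = Pow(Add(182, 38955), Rational(1, 2)) = Pow(39137, Rational(1, 2))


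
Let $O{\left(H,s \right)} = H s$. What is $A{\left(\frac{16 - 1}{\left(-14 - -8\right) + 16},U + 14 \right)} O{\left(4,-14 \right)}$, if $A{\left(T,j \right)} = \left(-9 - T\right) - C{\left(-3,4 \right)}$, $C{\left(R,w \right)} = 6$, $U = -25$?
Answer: $924$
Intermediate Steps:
$A{\left(T,j \right)} = -15 - T$ ($A{\left(T,j \right)} = \left(-9 - T\right) - 6 = -15 - T$)
$A{\left(\frac{16 - 1}{\left(-14 - -8\right) + 16},U + 14 \right)} O{\left(4,-14 \right)} = \left(-15 - \frac{16 - 1}{\left(-14 - -8\right) + 16}\right) 4 \left(-14\right) = \left(-15 - \frac{15}{\left(-14 + 8\right) + 16}\right) \left(-56\right) = \left(-15 - \frac{15}{-6 + 16}\right) \left(-56\right) = \left(-15 - \frac{15}{10}\right) \left(-56\right) = \left(-15 - 15 \cdot \frac{1}{10}\right) \left(-56\right) = \left(-15 - \frac{3}{2}\right) \left(-56\right) = \left(- \frac{33}{2}\right) \left(-56\right) = 924$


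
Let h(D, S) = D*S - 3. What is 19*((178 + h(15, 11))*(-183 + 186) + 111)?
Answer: 21489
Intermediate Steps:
h(D, S) = -3 + D*S
19*((178 + h(15, 11))*(-183 + 186) + 111) = 19*((178 + (-3 + 15*11))*(-183 + 186) + 111) = 19*((178 + (-3 + 165))*3 + 111) = 19*((178 + 162)*3 + 111) = 19*(340*3 + 111) = 19*(1020 + 111) = 19*1131 = 21489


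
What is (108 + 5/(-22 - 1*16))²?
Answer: 16801801/1444 ≈ 11636.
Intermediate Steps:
(108 + 5/(-22 - 1*16))² = (108 + 5/(-22 - 16))² = (108 + 5/(-38))² = (108 + 5*(-1/38))² = (108 - 5/38)² = (4099/38)² = 16801801/1444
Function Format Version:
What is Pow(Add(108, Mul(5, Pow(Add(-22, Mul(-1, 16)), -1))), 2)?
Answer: Rational(16801801, 1444) ≈ 11636.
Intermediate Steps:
Pow(Add(108, Mul(5, Pow(Add(-22, Mul(-1, 16)), -1))), 2) = Pow(Add(108, Mul(5, Pow(Add(-22, -16), -1))), 2) = Pow(Add(108, Mul(5, Pow(-38, -1))), 2) = Pow(Add(108, Mul(5, Rational(-1, 38))), 2) = Pow(Add(108, Rational(-5, 38)), 2) = Pow(Rational(4099, 38), 2) = Rational(16801801, 1444)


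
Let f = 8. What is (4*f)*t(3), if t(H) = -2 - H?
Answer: -160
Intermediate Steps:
(4*f)*t(3) = (4*8)*(-2 - 1*3) = 32*(-2 - 3) = 32*(-5) = -160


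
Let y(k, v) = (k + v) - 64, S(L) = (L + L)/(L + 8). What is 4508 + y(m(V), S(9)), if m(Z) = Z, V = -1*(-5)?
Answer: 75651/17 ≈ 4450.1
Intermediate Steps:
V = 5
S(L) = 2*L/(8 + L) (S(L) = (2*L)/(8 + L) = 2*L/(8 + L))
y(k, v) = -64 + k + v
4508 + y(m(V), S(9)) = 4508 + (-64 + 5 + 2*9/(8 + 9)) = 4508 + (-64 + 5 + 2*9/17) = 4508 + (-64 + 5 + 2*9*(1/17)) = 4508 + (-64 + 5 + 18/17) = 4508 - 985/17 = 75651/17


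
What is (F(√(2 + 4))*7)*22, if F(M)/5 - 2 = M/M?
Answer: 2310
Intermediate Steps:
F(M) = 15 (F(M) = 10 + 5*(M/M) = 10 + 5*1 = 10 + 5 = 15)
(F(√(2 + 4))*7)*22 = (15*7)*22 = 105*22 = 2310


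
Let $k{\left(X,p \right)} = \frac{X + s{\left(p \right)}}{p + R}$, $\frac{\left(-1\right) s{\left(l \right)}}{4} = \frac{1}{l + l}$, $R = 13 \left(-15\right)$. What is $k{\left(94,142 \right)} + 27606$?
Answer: $\frac{103874705}{3763} \approx 27604.0$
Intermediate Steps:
$R = -195$
$s{\left(l \right)} = - \frac{2}{l}$ ($s{\left(l \right)} = - \frac{4}{l + l} = - \frac{4}{2 l} = - 4 \frac{1}{2 l} = - \frac{2}{l}$)
$k{\left(X,p \right)} = \frac{X - \frac{2}{p}}{-195 + p}$ ($k{\left(X,p \right)} = \frac{X - \frac{2}{p}}{p - 195} = \frac{X - \frac{2}{p}}{-195 + p}$)
$k{\left(94,142 \right)} + 27606 = \frac{-2 + 94 \cdot 142}{142 \left(-195 + 142\right)} + 27606 = \frac{-2 + 13348}{142 \left(-53\right)} + 27606 = \frac{1}{142} \left(- \frac{1}{53}\right) 13346 + 27606 = - \frac{6673}{3763} + 27606 = \frac{103874705}{3763}$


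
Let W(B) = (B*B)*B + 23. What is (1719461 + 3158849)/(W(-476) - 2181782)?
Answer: -975662/22006387 ≈ -0.044335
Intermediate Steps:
W(B) = 23 + B**3 (W(B) = B**2*B + 23 = B**3 + 23 = 23 + B**3)
(1719461 + 3158849)/(W(-476) - 2181782) = (1719461 + 3158849)/((23 + (-476)**3) - 2181782) = 4878310/((23 - 107850176) - 2181782) = 4878310/(-107850153 - 2181782) = 4878310/(-110031935) = 4878310*(-1/110031935) = -975662/22006387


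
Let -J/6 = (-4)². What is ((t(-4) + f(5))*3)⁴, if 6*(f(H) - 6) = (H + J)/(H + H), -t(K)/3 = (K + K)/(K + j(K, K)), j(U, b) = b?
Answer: 62742241/160000 ≈ 392.14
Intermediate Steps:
J = -96 (J = -6*(-4)² = -6*16 = -96)
t(K) = -3 (t(K) = -3*(K + K)/(K + K) = -3*2*K/(2*K) = -3*2*K*1/(2*K) = -3*1 = -3)
f(H) = 6 + (-96 + H)/(12*H) (f(H) = 6 + ((H - 96)/(H + H))/6 = 6 + ((-96 + H)/((2*H)))/6 = 6 + ((-96 + H)*(1/(2*H)))/6 = 6 + ((-96 + H)/(2*H))/6 = 6 + (-96 + H)/(12*H))
((t(-4) + f(5))*3)⁴ = ((-3 + (73/12 - 8/5))*3)⁴ = ((-3 + 269/60)*3)⁴ = ((89/60)*3)⁴ = (89/20)⁴ = 62742241/160000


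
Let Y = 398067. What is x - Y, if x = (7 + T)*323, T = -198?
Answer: -459760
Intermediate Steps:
x = -61693 (x = (7 - 198)*323 = -191*323 = -61693)
x - Y = -61693 - 1*398067 = -61693 - 398067 = -459760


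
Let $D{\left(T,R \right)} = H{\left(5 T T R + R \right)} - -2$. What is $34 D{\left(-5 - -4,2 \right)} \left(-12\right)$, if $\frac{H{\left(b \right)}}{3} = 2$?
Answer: $-3264$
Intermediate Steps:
$H{\left(b \right)} = 6$ ($H{\left(b \right)} = 3 \cdot 2 = 6$)
$D{\left(T,R \right)} = 8$ ($D{\left(T,R \right)} = 6 - -2 = 6 + 2 = 8$)
$34 D{\left(-5 - -4,2 \right)} \left(-12\right) = 34 \cdot 8 \left(-12\right) = 272 \left(-12\right) = -3264$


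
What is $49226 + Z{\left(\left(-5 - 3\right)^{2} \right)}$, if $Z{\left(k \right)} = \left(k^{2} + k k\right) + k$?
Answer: $57482$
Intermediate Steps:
$Z{\left(k \right)} = k + 2 k^{2}$ ($Z{\left(k \right)} = \left(k^{2} + k^{2}\right) + k = 2 k^{2} + k = k + 2 k^{2}$)
$49226 + Z{\left(\left(-5 - 3\right)^{2} \right)} = 49226 + \left(-5 - 3\right)^{2} \left(1 + 2 \left(-5 - 3\right)^{2}\right) = 49226 + \left(-8\right)^{2} \left(1 + 2 \left(-8\right)^{2}\right) = 49226 + 64 \left(1 + 2 \cdot 64\right) = 49226 + 64 \left(1 + 128\right) = 49226 + 64 \cdot 129 = 49226 + 8256 = 57482$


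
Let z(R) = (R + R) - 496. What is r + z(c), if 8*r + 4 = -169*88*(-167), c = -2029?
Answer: 611797/2 ≈ 3.0590e+5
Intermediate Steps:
z(R) = -496 + 2*R (z(R) = 2*R - 496 = -496 + 2*R)
r = 620905/2 (r = -1/2 + (-169*88*(-167))/8 = -1/2 + (-14872*(-167))/8 = -1/2 + (1/8)*2483624 = -1/2 + 310453 = 620905/2 ≈ 3.1045e+5)
r + z(c) = 620905/2 + (-496 + 2*(-2029)) = 620905/2 + (-496 - 4058) = 620905/2 - 4554 = 611797/2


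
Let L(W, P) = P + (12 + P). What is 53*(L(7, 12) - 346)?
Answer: -16430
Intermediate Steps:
L(W, P) = 12 + 2*P
53*(L(7, 12) - 346) = 53*((12 + 2*12) - 346) = 53*((12 + 24) - 346) = 53*(36 - 346) = 53*(-310) = -16430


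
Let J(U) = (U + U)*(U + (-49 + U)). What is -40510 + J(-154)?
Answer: 69446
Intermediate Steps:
J(U) = 2*U*(-49 + 2*U) (J(U) = (2*U)*(-49 + 2*U) = 2*U*(-49 + 2*U))
-40510 + J(-154) = -40510 + 2*(-154)*(-49 + 2*(-154)) = -40510 + 2*(-154)*(-49 - 308) = -40510 + 2*(-154)*(-357) = -40510 + 109956 = 69446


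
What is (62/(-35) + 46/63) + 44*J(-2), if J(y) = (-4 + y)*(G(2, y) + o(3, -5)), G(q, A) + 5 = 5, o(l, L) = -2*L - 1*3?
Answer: -582448/315 ≈ -1849.0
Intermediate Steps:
o(l, L) = -3 - 2*L (o(l, L) = -2*L - 3 = -3 - 2*L)
G(q, A) = 0 (G(q, A) = -5 + 5 = 0)
J(y) = -28 + 7*y (J(y) = (-4 + y)*(0 + (-3 - 2*(-5))) = (-4 + y)*(0 + (-3 + 10)) = (-4 + y)*(0 + 7) = (-4 + y)*7 = -28 + 7*y)
(62/(-35) + 46/63) + 44*J(-2) = (62/(-35) + 46/63) + 44*(-28 + 7*(-2)) = (62*(-1/35) + 46*(1/63)) + 44*(-28 - 14) = (-62/35 + 46/63) + 44*(-42) = -328/315 - 1848 = -582448/315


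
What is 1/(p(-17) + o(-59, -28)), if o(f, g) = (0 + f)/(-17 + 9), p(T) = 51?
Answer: 8/467 ≈ 0.017131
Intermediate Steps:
o(f, g) = -f/8 (o(f, g) = f/(-8) = f*(-⅛) = -f/8)
1/(p(-17) + o(-59, -28)) = 1/(51 - ⅛*(-59)) = 1/(51 + 59/8) = 1/(467/8) = 8/467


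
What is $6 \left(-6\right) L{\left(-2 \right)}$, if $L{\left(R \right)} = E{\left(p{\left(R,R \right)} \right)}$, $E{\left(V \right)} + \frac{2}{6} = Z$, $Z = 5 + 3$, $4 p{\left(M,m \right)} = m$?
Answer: $-276$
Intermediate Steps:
$p{\left(M,m \right)} = \frac{m}{4}$
$Z = 8$
$E{\left(V \right)} = \frac{23}{3}$ ($E{\left(V \right)} = - \frac{1}{3} + 8 = \frac{23}{3}$)
$L{\left(R \right)} = \frac{23}{3}$
$6 \left(-6\right) L{\left(-2 \right)} = 6 \left(-6\right) \frac{23}{3} = \left(-36\right) \frac{23}{3} = -276$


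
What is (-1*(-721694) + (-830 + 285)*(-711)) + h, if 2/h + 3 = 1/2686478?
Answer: 8939429056881/8059433 ≈ 1.1092e+6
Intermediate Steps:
h = -5372956/8059433 (h = 2/(-3 + 1/2686478) = 2/(-8059433/2686478) = 2*(-2686478/8059433) = -5372956/8059433 ≈ -0.66667)
(-1*(-721694) + (-830 + 285)*(-711)) + h = (-1*(-721694) + (-830 + 285)*(-711)) - 5372956/8059433 = (721694 - 545*(-711)) - 5372956/8059433 = (721694 + 387495) - 5372956/8059433 = 1109189 - 5372956/8059433 = 8939429056881/8059433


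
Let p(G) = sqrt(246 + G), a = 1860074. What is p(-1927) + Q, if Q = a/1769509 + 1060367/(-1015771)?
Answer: 13080277251/1797415926439 + 41*I ≈ 0.0072773 + 41.0*I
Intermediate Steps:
Q = 13080277251/1797415926439 (Q = 1860074/1769509 + 1060367/(-1015771) = 1860074*(1/1769509) + 1060367*(-1/1015771) = 1860074/1769509 - 1060367/1015771 = 13080277251/1797415926439 ≈ 0.0072773)
p(-1927) + Q = sqrt(246 - 1927) + 13080277251/1797415926439 = sqrt(-1681) + 13080277251/1797415926439 = 41*I + 13080277251/1797415926439 = 13080277251/1797415926439 + 41*I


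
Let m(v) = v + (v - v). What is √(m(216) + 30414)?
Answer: √30630 ≈ 175.01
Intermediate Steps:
m(v) = v (m(v) = v + 0 = v)
√(m(216) + 30414) = √(216 + 30414) = √30630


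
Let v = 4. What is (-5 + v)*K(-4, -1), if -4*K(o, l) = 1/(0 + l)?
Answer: -¼ ≈ -0.25000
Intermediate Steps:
K(o, l) = -1/(4*l) (K(o, l) = -1/(4*(0 + l)) = -1/(4*l))
(-5 + v)*K(-4, -1) = (-5 + 4)*(-¼/(-1)) = -(-1)*(-1)/4 = -1*¼ = -¼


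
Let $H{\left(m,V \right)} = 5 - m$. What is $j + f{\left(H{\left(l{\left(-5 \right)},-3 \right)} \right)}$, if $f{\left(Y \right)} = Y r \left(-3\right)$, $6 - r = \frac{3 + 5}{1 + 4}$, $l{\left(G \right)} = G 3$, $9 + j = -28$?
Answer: $-301$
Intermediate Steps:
$j = -37$ ($j = -9 - 28 = -37$)
$l{\left(G \right)} = 3 G$
$r = \frac{22}{5}$ ($r = 6 - \frac{3 + 5}{1 + 4} = 6 - \frac{8}{5} = \frac{22}{5} \approx 4.4$)
$f{\left(Y \right)} = - \frac{66 Y}{5}$ ($f{\left(Y \right)} = Y \frac{22}{5} \left(-3\right) = \frac{22 Y}{5} \left(-3\right) = - \frac{66 Y}{5}$)
$j + f{\left(H{\left(l{\left(-5 \right)},-3 \right)} \right)} = -37 - \frac{66 \left(5 - 3 \left(-5\right)\right)}{5} = -37 - \frac{66 \left(5 - -15\right)}{5} = -37 - \frac{66 \left(5 + 15\right)}{5} = -37 - 264 = -301$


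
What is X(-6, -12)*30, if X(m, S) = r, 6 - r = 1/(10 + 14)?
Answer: 715/4 ≈ 178.75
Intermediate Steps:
r = 143/24 (r = 6 - 1/(10 + 14) = 6 - 1/24 = 143/24 ≈ 5.9583)
X(m, S) = 143/24
X(-6, -12)*30 = (143/24)*30 = 715/4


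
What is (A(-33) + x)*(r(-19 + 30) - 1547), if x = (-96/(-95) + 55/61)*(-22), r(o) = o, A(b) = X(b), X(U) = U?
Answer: 668186112/5795 ≈ 1.1530e+5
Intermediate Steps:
A(b) = b
x = -243782/5795 (x = (-96*(-1/95) + 55*(1/61))*(-22) = (96/95 + 55/61)*(-22) = (11081/5795)*(-22) = -243782/5795 ≈ -42.068)
(A(-33) + x)*(r(-19 + 30) - 1547) = (-33 - 243782/5795)*((-19 + 30) - 1547) = -435017*(11 - 1547)/5795 = -435017/5795*(-1536) = 668186112/5795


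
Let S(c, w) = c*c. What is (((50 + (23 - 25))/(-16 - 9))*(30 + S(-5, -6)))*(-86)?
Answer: 45408/5 ≈ 9081.6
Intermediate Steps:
S(c, w) = c²
(((50 + (23 - 25))/(-16 - 9))*(30 + S(-5, -6)))*(-86) = (((50 + (23 - 25))/(-16 - 9))*(30 + (-5)²))*(-86) = (((50 - 2)/(-25))*(30 + 25))*(-86) = ((48*(-1/25))*55)*(-86) = -48/25*55*(-86) = -528/5*(-86) = 45408/5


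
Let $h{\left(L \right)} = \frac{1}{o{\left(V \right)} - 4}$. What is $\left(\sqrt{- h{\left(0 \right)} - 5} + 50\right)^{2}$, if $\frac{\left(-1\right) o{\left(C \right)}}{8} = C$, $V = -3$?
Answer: $\frac{\left(500 + i \sqrt{505}\right)^{2}}{100} \approx 2494.9 + 224.72 i$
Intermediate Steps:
$o{\left(C \right)} = - 8 C$
$h{\left(L \right)} = \frac{1}{20}$ ($h{\left(L \right)} = \frac{1}{\left(-8\right) \left(-3\right) - 4} = \frac{1}{24 - 4} = \frac{1}{20}$)
$\left(\sqrt{- h{\left(0 \right)} - 5} + 50\right)^{2} = \left(\sqrt{\left(-1\right) \frac{1}{20} - 5} + 50\right)^{2} = \left(\sqrt{- \frac{1}{20} - 5} + 50\right)^{2} = \left(\sqrt{- \frac{101}{20}} + 50\right)^{2} = \left(\frac{i \sqrt{505}}{10} + 50\right)^{2} = \left(50 + \frac{i \sqrt{505}}{10}\right)^{2}$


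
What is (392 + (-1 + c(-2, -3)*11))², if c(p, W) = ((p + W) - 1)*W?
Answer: 346921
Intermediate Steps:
c(p, W) = W*(-1 + W + p) (c(p, W) = ((W + p) - 1)*W = (-1 + W + p)*W = W*(-1 + W + p))
(392 + (-1 + c(-2, -3)*11))² = (392 + (-1 - 3*(-1 - 3 - 2)*11))² = (392 + (-1 - 3*(-6)*11))² = (392 + (-1 + 18*11))² = (392 + (-1 + 198))² = (392 + 197)² = 589² = 346921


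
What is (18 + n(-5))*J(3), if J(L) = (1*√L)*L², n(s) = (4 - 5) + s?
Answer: 108*√3 ≈ 187.06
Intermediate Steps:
n(s) = -1 + s
J(L) = L^(5/2) (J(L) = √L*L² = L^(5/2))
(18 + n(-5))*J(3) = (18 + (-1 - 5))*3^(5/2) = (18 - 6)*(9*√3) = 12*(9*√3) = 108*√3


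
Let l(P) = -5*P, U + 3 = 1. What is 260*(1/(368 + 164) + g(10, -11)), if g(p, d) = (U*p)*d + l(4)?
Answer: 6916065/133 ≈ 52001.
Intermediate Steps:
U = -2 (U = -3 + 1 = -2)
g(p, d) = -20 - 2*d*p (g(p, d) = (-2*p)*d - 5*4 = -2*d*p - 20 = -20 - 2*d*p)
260*(1/(368 + 164) + g(10, -11)) = 260*(1/(368 + 164) + (-20 - 2*(-11)*10)) = 260*(1/532 + (-20 + 220)) = 260*(1/532 + 200) = 260*(106401/532) = 6916065/133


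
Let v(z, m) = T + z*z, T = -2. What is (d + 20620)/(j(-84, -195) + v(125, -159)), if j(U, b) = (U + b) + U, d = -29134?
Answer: -4257/7630 ≈ -0.55793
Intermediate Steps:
v(z, m) = -2 + z² (v(z, m) = -2 + z*z = -2 + z²)
j(U, b) = b + 2*U
(d + 20620)/(j(-84, -195) + v(125, -159)) = (-29134 + 20620)/((-195 + 2*(-84)) + (-2 + 125²)) = -8514/((-195 - 168) + (-2 + 15625)) = -8514/(-363 + 15623) = -8514/15260 = -8514*1/15260 = -4257/7630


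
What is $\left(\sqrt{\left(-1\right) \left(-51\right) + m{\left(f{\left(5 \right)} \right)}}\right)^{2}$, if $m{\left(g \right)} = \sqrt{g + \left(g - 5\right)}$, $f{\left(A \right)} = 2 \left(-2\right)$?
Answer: $51 + i \sqrt{13} \approx 51.0 + 3.6056 i$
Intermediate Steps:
$f{\left(A \right)} = -4$
$m{\left(g \right)} = \sqrt{-5 + 2 g}$ ($m{\left(g \right)} = \sqrt{g + \left(-5 + g\right)} = \sqrt{-5 + 2 g}$)
$\left(\sqrt{\left(-1\right) \left(-51\right) + m{\left(f{\left(5 \right)} \right)}}\right)^{2} = \left(\sqrt{\left(-1\right) \left(-51\right) + \sqrt{-5 + 2 \left(-4\right)}}\right)^{2} = \left(\sqrt{51 + \sqrt{-5 - 8}}\right)^{2} = \left(\sqrt{51 + \sqrt{-13}}\right)^{2} = \left(\sqrt{51 + i \sqrt{13}}\right)^{2} = 51 + i \sqrt{13}$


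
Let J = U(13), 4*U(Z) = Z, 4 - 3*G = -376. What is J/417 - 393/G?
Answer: -122602/39615 ≈ -3.0948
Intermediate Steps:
G = 380/3 (G = 4/3 - 1/3*(-376) = 4/3 + 376/3 = 380/3 ≈ 126.67)
U(Z) = Z/4
J = 13/4 (J = (1/4)*13 = 13/4 ≈ 3.2500)
J/417 - 393/G = (13/4)/417 - 393/380/3 = (13/4)*(1/417) - 393*3/380 = 13/1668 - 1179/380 = -122602/39615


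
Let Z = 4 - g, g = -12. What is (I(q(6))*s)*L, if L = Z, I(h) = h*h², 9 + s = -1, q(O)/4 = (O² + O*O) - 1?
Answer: -3665008640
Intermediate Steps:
q(O) = -4 + 8*O² (q(O) = 4*((O² + O*O) - 1) = 4*((O² + O²) - 1) = 4*(2*O² - 1) = 4*(-1 + 2*O²) = -4 + 8*O²)
s = -10 (s = -9 - 1 = -10)
I(h) = h³
Z = 16 (Z = 4 - 1*(-12) = 4 + 12 = 16)
L = 16
(I(q(6))*s)*L = ((-4 + 8*6²)³*(-10))*16 = ((-4 + 8*36)³*(-10))*16 = ((-4 + 288)³*(-10))*16 = (284³*(-10))*16 = (22906304*(-10))*16 = -229063040*16 = -3665008640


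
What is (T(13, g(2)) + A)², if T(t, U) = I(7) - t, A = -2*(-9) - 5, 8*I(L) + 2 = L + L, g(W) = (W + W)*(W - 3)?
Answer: 9/4 ≈ 2.2500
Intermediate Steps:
g(W) = 2*W*(-3 + W) (g(W) = (2*W)*(-3 + W) = 2*W*(-3 + W))
I(L) = -¼ + L/4 (I(L) = -¼ + (L + L)/8 = -¼ + (2*L)/8 = -¼ + L/4)
A = 13 (A = 18 - 5 = 13)
T(t, U) = 3/2 - t (T(t, U) = (-¼ + (¼)*7) - t = (-¼ + 7/4) - t = 3/2 - t)
(T(13, g(2)) + A)² = ((3/2 - 1*13) + 13)² = ((3/2 - 13) + 13)² = (-23/2 + 13)² = (3/2)² = 9/4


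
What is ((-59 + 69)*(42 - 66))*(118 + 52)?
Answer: -40800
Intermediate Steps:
((-59 + 69)*(42 - 66))*(118 + 52) = (10*(-24))*170 = -240*170 = -40800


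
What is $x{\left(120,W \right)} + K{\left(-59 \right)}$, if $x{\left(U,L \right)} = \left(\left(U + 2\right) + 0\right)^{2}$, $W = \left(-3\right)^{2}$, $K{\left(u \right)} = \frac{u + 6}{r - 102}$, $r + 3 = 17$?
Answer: $\frac{1309845}{88} \approx 14885.0$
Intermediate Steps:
$r = 14$ ($r = -3 + 17 = 14$)
$K{\left(u \right)} = - \frac{3}{44} - \frac{u}{88}$ ($K{\left(u \right)} = \frac{u + 6}{14 - 102} = \frac{6 + u}{-88} = \left(6 + u\right) \left(- \frac{1}{88}\right) = - \frac{3}{44} - \frac{u}{88}$)
$W = 9$
$x{\left(U,L \right)} = \left(2 + U\right)^{2}$ ($x{\left(U,L \right)} = \left(\left(2 + U\right) + 0\right)^{2} = \left(2 + U\right)^{2}$)
$x{\left(120,W \right)} + K{\left(-59 \right)} = \left(2 + 120\right)^{2} - - \frac{53}{88} = 122^{2} + \left(- \frac{3}{44} + \frac{59}{88}\right) = 14884 + \frac{53}{88} = \frac{1309845}{88}$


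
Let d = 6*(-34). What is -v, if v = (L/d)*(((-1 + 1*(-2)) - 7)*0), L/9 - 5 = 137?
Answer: 0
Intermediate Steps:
L = 1278 (L = 45 + 9*137 = 45 + 1233 = 1278)
d = -204
v = 0 (v = (1278/(-204))*(((-1 + 1*(-2)) - 7)*0) = (1278*(-1/204))*(((-1 - 2) - 7)*0) = -213*(-3 - 7)*0/34 = -(-1065)*0/17 = -213/34*0 = 0)
-v = -1*0 = 0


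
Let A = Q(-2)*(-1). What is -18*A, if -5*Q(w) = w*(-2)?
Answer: -72/5 ≈ -14.400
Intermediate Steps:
Q(w) = 2*w/5 (Q(w) = -w*(-2)/5 = -(-2)*w/5 = 2*w/5)
A = ⅘ (A = ((⅖)*(-2))*(-1) = -⅘*(-1) = ⅘ ≈ 0.80000)
-18*A = -18*⅘ = -72/5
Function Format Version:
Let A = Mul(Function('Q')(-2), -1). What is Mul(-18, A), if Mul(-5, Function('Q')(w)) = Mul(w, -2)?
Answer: Rational(-72, 5) ≈ -14.400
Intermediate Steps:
Function('Q')(w) = Mul(Rational(2, 5), w) (Function('Q')(w) = Mul(Rational(-1, 5), Mul(w, -2)) = Mul(Rational(-1, 5), Mul(-2, w)) = Mul(Rational(2, 5), w))
A = Rational(4, 5) (A = Mul(Mul(Rational(2, 5), -2), -1) = Mul(Rational(-4, 5), -1) = Rational(4, 5) ≈ 0.80000)
Mul(-18, A) = Mul(-18, Rational(4, 5)) = Rational(-72, 5)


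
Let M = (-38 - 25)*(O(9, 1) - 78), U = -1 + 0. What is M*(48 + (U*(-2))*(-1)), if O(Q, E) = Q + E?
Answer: 197064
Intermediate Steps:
O(Q, E) = E + Q
U = -1
M = 4284 (M = (-38 - 25)*((1 + 9) - 78) = -63*(10 - 78) = -63*(-68) = 4284)
M*(48 + (U*(-2))*(-1)) = 4284*(48 - 1*(-2)*(-1)) = 4284*(48 + 2*(-1)) = 4284*(48 - 2) = 4284*46 = 197064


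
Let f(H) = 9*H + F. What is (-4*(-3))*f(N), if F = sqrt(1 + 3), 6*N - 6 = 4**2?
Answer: 420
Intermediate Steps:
N = 11/3 (N = 1 + (1/6)*4**2 = 1 + (1/6)*16 = 1 + 8/3 = 11/3 ≈ 3.6667)
F = 2 (F = sqrt(4) = 2)
f(H) = 2 + 9*H (f(H) = 9*H + 2 = 2 + 9*H)
(-4*(-3))*f(N) = (-4*(-3))*(2 + 9*(11/3)) = 12*(2 + 33) = 12*35 = 420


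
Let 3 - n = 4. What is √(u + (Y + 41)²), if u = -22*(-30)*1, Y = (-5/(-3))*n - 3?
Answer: √17821/3 ≈ 44.498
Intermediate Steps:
n = -1 (n = 3 - 1*4 = 3 - 4 = -1)
Y = -14/3 (Y = -5/(-3)*(-1) - 3 = -5*(-⅓)*(-1) - 3 = (5/3)*(-1) - 3 = -5/3 - 3 = -14/3 ≈ -4.6667)
u = 660 (u = 660*1 = 660)
√(u + (Y + 41)²) = √(660 + (-14/3 + 41)²) = √(660 + (109/3)²) = √(660 + 11881/9) = √(17821/9) = √17821/3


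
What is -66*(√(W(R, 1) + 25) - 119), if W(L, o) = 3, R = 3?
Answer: 7854 - 132*√7 ≈ 7504.8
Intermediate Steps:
-66*(√(W(R, 1) + 25) - 119) = -66*(√(3 + 25) - 119) = -66*(√28 - 119) = -66*(2*√7 - 119) = -66*(-119 + 2*√7) = 7854 - 132*√7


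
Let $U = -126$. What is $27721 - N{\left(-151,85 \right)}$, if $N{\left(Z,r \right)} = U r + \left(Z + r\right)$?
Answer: $38497$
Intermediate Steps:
$N{\left(Z,r \right)} = Z - 125 r$ ($N{\left(Z,r \right)} = - 126 r + \left(Z + r\right) = Z - 125 r$)
$27721 - N{\left(-151,85 \right)} = 27721 - \left(-151 - 10625\right) = 27721 - -10776 = 27721 + 10776 = 38497$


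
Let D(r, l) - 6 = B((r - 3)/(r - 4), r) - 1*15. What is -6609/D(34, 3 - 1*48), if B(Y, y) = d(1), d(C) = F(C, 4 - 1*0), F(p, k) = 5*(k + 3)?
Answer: -6609/26 ≈ -254.19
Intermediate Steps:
F(p, k) = 15 + 5*k (F(p, k) = 5*(3 + k) = 15 + 5*k)
d(C) = 35 (d(C) = 15 + 5*(4 - 1*0) = 15 + 5*(4 + 0) = 15 + 5*4 = 15 + 20 = 35)
B(Y, y) = 35
D(r, l) = 26 (D(r, l) = 6 + (35 - 1*15) = 6 + (35 - 15) = 6 + 20 = 26)
-6609/D(34, 3 - 1*48) = -6609/26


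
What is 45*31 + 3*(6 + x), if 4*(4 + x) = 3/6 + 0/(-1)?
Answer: 11211/8 ≈ 1401.4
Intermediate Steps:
x = -31/8 (x = -4 + (3/6 + 0/(-1))/4 = -4 + (3*(⅙) + 0*(-1))/4 = -4 + (½ + 0)/4 = -4 + (¼)*(½) = -4 + ⅛ = -31/8 ≈ -3.8750)
45*31 + 3*(6 + x) = 45*31 + 3*(6 - 31/8) = 1395 + 3*(17/8) = 1395 + 51/8 = 11211/8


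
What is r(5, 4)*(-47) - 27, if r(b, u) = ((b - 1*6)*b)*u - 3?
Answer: 1054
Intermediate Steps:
r(b, u) = -3 + b*u*(-6 + b) (r(b, u) = ((b - 6)*b)*u - 3 = ((-6 + b)*b)*u - 3 = (b*(-6 + b))*u - 3 = b*u*(-6 + b) - 3 = -3 + b*u*(-6 + b))
r(5, 4)*(-47) - 27 = (-3 + 4*5² - 6*5*4)*(-47) - 27 = (-3 + 4*25 - 120)*(-47) - 27 = (-3 + 100 - 120)*(-47) - 27 = -23*(-47) - 27 = 1081 - 27 = 1054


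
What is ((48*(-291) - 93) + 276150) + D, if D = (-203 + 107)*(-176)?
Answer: 278985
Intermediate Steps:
D = 16896 (D = -96*(-176) = 16896)
((48*(-291) - 93) + 276150) + D = ((48*(-291) - 93) + 276150) + 16896 = ((-13968 - 93) + 276150) + 16896 = (-14061 + 276150) + 16896 = 262089 + 16896 = 278985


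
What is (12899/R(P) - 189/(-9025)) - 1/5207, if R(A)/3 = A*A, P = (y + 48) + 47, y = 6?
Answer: 636005888419/1438132134525 ≈ 0.44224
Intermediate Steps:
P = 101 (P = (6 + 48) + 47 = 54 + 47 = 101)
R(A) = 3*A² (R(A) = 3*(A*A) = 3*A²)
(12899/R(P) - 189/(-9025)) - 1/5207 = (12899/((3*101²)) - 189/(-9025)) - 1/5207 = (12899/((3*10201)) - 189*(-1/9025)) - 1*1/5207 = (12899/30603 + 189/9025) - 1/5207 = 122197442/276192075 - 1/5207 = 636005888419/1438132134525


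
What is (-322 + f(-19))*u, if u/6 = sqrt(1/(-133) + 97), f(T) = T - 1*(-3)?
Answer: -20280*sqrt(17157)/133 ≈ -19973.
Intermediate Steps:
f(T) = 3 + T (f(T) = T + 3 = 3 + T)
u = 60*sqrt(17157)/133 (u = 6*sqrt(1/(-133) + 97) = 6*sqrt(-1/133 + 97) = 6*sqrt(12900/133) = 6*(10*sqrt(17157)/133) = 60*sqrt(17157)/133 ≈ 59.091)
(-322 + f(-19))*u = (-322 + (3 - 19))*(60*sqrt(17157)/133) = (-322 - 16)*(60*sqrt(17157)/133) = -20280*sqrt(17157)/133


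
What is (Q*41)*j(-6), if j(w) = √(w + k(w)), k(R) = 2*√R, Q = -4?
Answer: -164*√(-6 + 2*I*√6) ≈ -153.23 - 429.95*I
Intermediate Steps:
j(w) = √(w + 2*√w)
(Q*41)*j(-6) = (-4*41)*√(-6 + 2*√(-6)) = -164*√(-6 + 2*(I*√6)) = -164*√(-6 + 2*I*√6)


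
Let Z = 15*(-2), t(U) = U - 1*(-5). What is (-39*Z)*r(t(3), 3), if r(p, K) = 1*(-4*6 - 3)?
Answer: -31590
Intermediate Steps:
t(U) = 5 + U (t(U) = U + 5 = 5 + U)
r(p, K) = -27 (r(p, K) = 1*(-24 - 3) = 1*(-27) = -27)
Z = -30
(-39*Z)*r(t(3), 3) = -39*(-30)*(-27) = 1170*(-27) = -31590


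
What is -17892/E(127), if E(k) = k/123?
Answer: -2200716/127 ≈ -17328.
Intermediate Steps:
E(k) = k/123 (E(k) = k*(1/123) = k/123)
-17892/E(127) = -17892/((1/123)*127) = -17892/127/123 = -17892*123/127 = -2200716/127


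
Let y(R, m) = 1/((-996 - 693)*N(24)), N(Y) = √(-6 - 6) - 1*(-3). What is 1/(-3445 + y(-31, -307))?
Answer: 1689*(-2*√3 + 3*I)/(2*(-8727908*I + 5818605*√3)) ≈ -0.00029028 - 8.1855e-12*I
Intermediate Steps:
N(Y) = 3 + 2*I*√3 (N(Y) = √(-12) + 3 = 2*I*√3 + 3 = 3 + 2*I*√3)
y(R, m) = -1/(1689*(3 + 2*I*√3)) (y(R, m) = 1/((-996 - 693)*(3 + 2*I*√3)) = 1/((-1689)*(3 + 2*I*√3)) = -1/(1689*(3 + 2*I*√3)))
1/(-3445 + y(-31, -307)) = 1/(-3445 + I/(1689*(-3*I + 2*√3)))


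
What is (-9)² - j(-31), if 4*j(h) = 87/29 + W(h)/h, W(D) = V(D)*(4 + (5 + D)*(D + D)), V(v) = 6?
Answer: 19647/124 ≈ 158.44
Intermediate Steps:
W(D) = 24 + 12*D*(5 + D) (W(D) = 6*(4 + (5 + D)*(D + D)) = 6*(4 + (5 + D)*(2*D)) = 6*(4 + 2*D*(5 + D)) = 24 + 12*D*(5 + D))
j(h) = ¾ + (24 + 12*h² + 60*h)/(4*h) (j(h) = (87/29 + (24 + 12*h² + 60*h)/h)/4 = (87*(1/29) + (24 + 12*h² + 60*h)/h)/4 = (3 + (24 + 12*h² + 60*h)/h)/4 = ¾ + (24 + 12*h² + 60*h)/(4*h))
(-9)² - j(-31) = (-9)² - (63/4 + 3*(-31) + 6/(-31)) = 81 - (63/4 - 93 + 6*(-1/31)) = 81 - (63/4 - 93 - 6/31) = 81 - 1*(-9603/124) = 81 + 9603/124 = 19647/124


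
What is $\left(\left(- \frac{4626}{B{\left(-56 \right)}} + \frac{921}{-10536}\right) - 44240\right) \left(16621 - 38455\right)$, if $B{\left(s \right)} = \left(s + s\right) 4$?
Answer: $\frac{47482157759193}{49168} \approx 9.6571 \cdot 10^{8}$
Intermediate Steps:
$B{\left(s \right)} = 8 s$ ($B{\left(s \right)} = 2 s 4 = 8 s$)
$\left(\left(- \frac{4626}{B{\left(-56 \right)}} + \frac{921}{-10536}\right) - 44240\right) \left(16621 - 38455\right) = \left(\left(- \frac{4626}{8 \left(-56\right)} + \frac{921}{-10536}\right) - 44240\right) \left(16621 - 38455\right) = \left(\left(- \frac{4626}{-448} + 921 \left(- \frac{1}{10536}\right)\right) - 44240\right) \left(-21834\right) = \left(\left(\left(-4626\right) \left(- \frac{1}{448}\right) - \frac{307}{3512}\right) - 44240\right) \left(-21834\right) = \left(\left(\frac{2313}{224} - \frac{307}{3512}\right) - 44240\right) \left(-21834\right) = \left(\frac{1006811}{98336} - 44240\right) \left(-21834\right) = \left(- \frac{4349377829}{98336}\right) \left(-21834\right) = \frac{47482157759193}{49168}$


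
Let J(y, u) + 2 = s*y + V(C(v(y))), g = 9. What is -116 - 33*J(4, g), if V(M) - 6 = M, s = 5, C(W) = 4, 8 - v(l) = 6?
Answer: -1040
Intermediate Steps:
v(l) = 2 (v(l) = 8 - 1*6 = 8 - 6 = 2)
V(M) = 6 + M
J(y, u) = 8 + 5*y (J(y, u) = -2 + (5*y + (6 + 4)) = -2 + (5*y + 10) = -2 + (10 + 5*y) = 8 + 5*y)
-116 - 33*J(4, g) = -116 - 33*(8 + 5*4) = -116 - 33*(8 + 20) = -116 - 33*28 = -116 - 924 = -1040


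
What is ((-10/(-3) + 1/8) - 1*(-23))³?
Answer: 256047875/13824 ≈ 18522.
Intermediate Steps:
((-10/(-3) + 1/8) - 1*(-23))³ = ((-10*(-⅓) + 1*(⅛)) + 23)³ = ((10/3 + ⅛) + 23)³ = (83/24 + 23)³ = (635/24)³ = 256047875/13824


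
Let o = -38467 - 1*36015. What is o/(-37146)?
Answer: 37241/18573 ≈ 2.0051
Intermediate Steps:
o = -74482 (o = -38467 - 36015 = -74482)
o/(-37146) = -74482/(-37146) = -74482*(-1/37146) = 37241/18573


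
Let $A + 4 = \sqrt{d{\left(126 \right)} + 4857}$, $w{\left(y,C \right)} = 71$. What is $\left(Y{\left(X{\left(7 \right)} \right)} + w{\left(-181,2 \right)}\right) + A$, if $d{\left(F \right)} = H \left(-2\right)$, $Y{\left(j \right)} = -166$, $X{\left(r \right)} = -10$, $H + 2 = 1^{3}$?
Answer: $-99 + \sqrt{4859} \approx -29.293$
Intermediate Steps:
$H = -1$ ($H = -2 + 1^{3} = -2 + 1 = -1$)
$d{\left(F \right)} = 2$ ($d{\left(F \right)} = \left(-1\right) \left(-2\right) = 2$)
$A = -4 + \sqrt{4859}$ ($A = -4 + \sqrt{2 + 4857} = -4 + \sqrt{4859} \approx 65.707$)
$\left(Y{\left(X{\left(7 \right)} \right)} + w{\left(-181,2 \right)}\right) + A = \left(-166 + 71\right) - \left(4 - \sqrt{4859}\right) = -95 - \left(4 - \sqrt{4859}\right) = -99 + \sqrt{4859}$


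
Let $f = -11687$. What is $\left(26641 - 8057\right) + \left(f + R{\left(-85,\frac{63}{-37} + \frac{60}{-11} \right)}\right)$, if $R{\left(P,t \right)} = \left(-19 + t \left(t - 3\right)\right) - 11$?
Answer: $\frac{1149554025}{165649} \approx 6939.7$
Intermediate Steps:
$R{\left(P,t \right)} = -30 + t \left(-3 + t\right)$ ($R{\left(P,t \right)} = \left(-19 + t \left(-3 + t\right)\right) - 11 = -30 + t \left(-3 + t\right)$)
$\left(26641 - 8057\right) + \left(f + R{\left(-85,\frac{63}{-37} + \frac{60}{-11} \right)}\right) = \left(26641 - 8057\right) - \left(11717 - \left(\frac{63}{-37} + \frac{60}{-11}\right)^{2} + 3 \left(\frac{63}{-37} + \frac{60}{-11}\right)\right) = 18584 - \left(11717 - \left(63 \left(- \frac{1}{37}\right) + 60 \left(- \frac{1}{11}\right)\right)^{2} + 3 \left(63 \left(- \frac{1}{37}\right) + 60 \left(- \frac{1}{11}\right)\right)\right) = 18584 - \left(11717 - \left(- \frac{63}{37} - \frac{60}{11}\right)^{2} + 3 \left(- \frac{63}{37} - \frac{60}{11}\right)\right) = 18584 - \frac{1928866991}{165649} = \frac{1149554025}{165649}$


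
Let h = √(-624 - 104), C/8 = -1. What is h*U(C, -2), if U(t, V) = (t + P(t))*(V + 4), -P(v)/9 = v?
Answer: 256*I*√182 ≈ 3453.6*I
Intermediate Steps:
C = -8 (C = 8*(-1) = -8)
P(v) = -9*v
U(t, V) = -8*t*(4 + V) (U(t, V) = (t - 9*t)*(V + 4) = (-8*t)*(4 + V) = -8*t*(4 + V))
h = 2*I*√182 (h = √(-728) = 2*I*√182 ≈ 26.981*I)
h*U(C, -2) = (2*I*√182)*(8*(-8)*(-4 - 1*(-2))) = (2*I*√182)*(8*(-8)*(-4 + 2)) = (2*I*√182)*(8*(-8)*(-2)) = (2*I*√182)*128 = 256*I*√182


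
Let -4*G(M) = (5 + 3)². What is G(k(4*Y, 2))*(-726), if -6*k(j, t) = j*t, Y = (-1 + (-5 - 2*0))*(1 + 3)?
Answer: 11616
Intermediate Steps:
Y = -24 (Y = (-1 + (-5 + 0))*4 = (-1 - 5)*4 = -6*4 = -24)
k(j, t) = -j*t/6
G(M) = -16 (G(M) = -(5 + 3)²/4 = -¼*8² = -¼*64 = -16)
G(k(4*Y, 2))*(-726) = -16*(-726) = 11616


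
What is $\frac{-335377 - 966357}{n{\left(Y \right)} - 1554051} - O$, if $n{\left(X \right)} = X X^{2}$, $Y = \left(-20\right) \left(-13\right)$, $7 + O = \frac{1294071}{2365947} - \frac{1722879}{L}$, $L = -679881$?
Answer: $\frac{10989617634903096803}{2863589437033302927} \approx 3.8377$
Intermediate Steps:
$O = - \frac{700431355465}{178729156923}$ ($O = -7 + \left(\frac{1294071}{2365947} - \frac{1722879}{-679881}\right) = -7 + \left(1294071 \cdot \frac{1}{2365947} - - \frac{574293}{226627}\right) = -7 + \left(\frac{431357}{788649} + \frac{574293}{226627}\right) = -7 + \frac{550672742996}{178729156923} = - \frac{700431355465}{178729156923} \approx -3.919$)
$Y = 260$
$n{\left(X \right)} = X^{3}$
$\frac{-335377 - 966357}{n{\left(Y \right)} - 1554051} - O = \frac{-335377 - 966357}{260^{3} - 1554051} - - \frac{700431355465}{178729156923} = - \frac{1301734}{17576000 - 1554051} + \frac{700431355465}{178729156923} = - \frac{1301734}{16021949} + \frac{700431355465}{178729156923} = \frac{10989617634903096803}{2863589437033302927}$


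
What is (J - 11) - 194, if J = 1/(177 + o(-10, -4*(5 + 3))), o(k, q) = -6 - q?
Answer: -41614/203 ≈ -205.00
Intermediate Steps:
J = 1/203 (J = 1/(177 + (-6 - (-4)*(5 + 3))) = 1/(177 + (-6 - (-4)*8)) = 1/(177 + (-6 - 1*(-32))) = 1/(177 + (-6 + 32)) = 1/(177 + 26) = 1/203 ≈ 0.0049261)
(J - 11) - 194 = (1/203 - 11) - 194 = -2232/203 - 194 = -41614/203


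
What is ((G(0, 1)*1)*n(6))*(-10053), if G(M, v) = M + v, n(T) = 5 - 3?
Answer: -20106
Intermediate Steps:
n(T) = 2
((G(0, 1)*1)*n(6))*(-10053) = (((0 + 1)*1)*2)*(-10053) = ((1*1)*2)*(-10053) = (1*2)*(-10053) = 2*(-10053) = -20106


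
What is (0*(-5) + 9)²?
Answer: 81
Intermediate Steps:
(0*(-5) + 9)² = (0 + 9)² = 9² = 81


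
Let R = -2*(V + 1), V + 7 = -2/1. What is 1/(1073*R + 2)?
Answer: 1/17170 ≈ 5.8241e-5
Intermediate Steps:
V = -9 (V = -7 - 2/1 = -7 - 2*1 = -7 - 2 = -9)
R = 16 (R = -2*(-9 + 1) = -2*(-8) = 16)
1/(1073*R + 2) = 1/(1073*16 + 2) = 1/(17168 + 2) = 1/17170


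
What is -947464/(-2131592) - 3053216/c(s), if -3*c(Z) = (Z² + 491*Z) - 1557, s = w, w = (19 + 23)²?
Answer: 970499935277/353157100029 ≈ 2.7481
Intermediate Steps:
w = 1764 (w = 42² = 1764)
s = 1764
c(Z) = 519 - 491*Z/3 - Z²/3 (c(Z) = -((Z² + 491*Z) - 1557)/3 = -(-1557 + Z² + 491*Z)/3 = 519 - 491*Z/3 - Z²/3)
-947464/(-2131592) - 3053216/c(s) = -947464/(-2131592) - 3053216/(519 - 491/3*1764 - ⅓*1764²) = -947464*(-1/2131592) - 3053216/(519 - 288708 - ⅓*3111696) = 118433/266449 - 3053216/(519 - 288708 - 1037232) = 118433/266449 - 3053216/(-1325421) = 118433/266449 - 3053216*(-1/1325421) = 118433/266449 + 3053216/1325421 = 970499935277/353157100029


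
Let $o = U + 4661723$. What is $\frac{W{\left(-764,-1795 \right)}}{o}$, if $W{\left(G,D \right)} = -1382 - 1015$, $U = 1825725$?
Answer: $- \frac{2397}{6487448} \approx -0.00036948$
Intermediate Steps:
$o = 6487448$ ($o = 1825725 + 4661723 = 6487448$)
$W{\left(G,D \right)} = -2397$
$\frac{W{\left(-764,-1795 \right)}}{o} = - \frac{2397}{6487448}$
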